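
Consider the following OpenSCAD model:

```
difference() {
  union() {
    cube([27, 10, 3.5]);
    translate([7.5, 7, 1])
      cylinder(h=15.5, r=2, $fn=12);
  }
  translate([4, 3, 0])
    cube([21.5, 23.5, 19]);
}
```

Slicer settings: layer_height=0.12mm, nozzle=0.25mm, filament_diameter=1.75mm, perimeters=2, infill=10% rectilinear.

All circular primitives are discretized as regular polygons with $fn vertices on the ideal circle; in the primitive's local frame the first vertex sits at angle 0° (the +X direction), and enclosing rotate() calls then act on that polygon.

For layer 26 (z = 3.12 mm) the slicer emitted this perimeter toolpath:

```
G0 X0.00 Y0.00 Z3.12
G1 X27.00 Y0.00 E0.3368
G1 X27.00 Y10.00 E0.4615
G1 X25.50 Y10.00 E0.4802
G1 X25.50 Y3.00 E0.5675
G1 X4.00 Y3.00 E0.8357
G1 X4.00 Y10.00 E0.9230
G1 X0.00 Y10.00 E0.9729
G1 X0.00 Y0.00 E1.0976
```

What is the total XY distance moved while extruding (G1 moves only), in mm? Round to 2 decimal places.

88.00 mm

Sum the Euclidean lengths of each G1 segment: total = 88.00 mm.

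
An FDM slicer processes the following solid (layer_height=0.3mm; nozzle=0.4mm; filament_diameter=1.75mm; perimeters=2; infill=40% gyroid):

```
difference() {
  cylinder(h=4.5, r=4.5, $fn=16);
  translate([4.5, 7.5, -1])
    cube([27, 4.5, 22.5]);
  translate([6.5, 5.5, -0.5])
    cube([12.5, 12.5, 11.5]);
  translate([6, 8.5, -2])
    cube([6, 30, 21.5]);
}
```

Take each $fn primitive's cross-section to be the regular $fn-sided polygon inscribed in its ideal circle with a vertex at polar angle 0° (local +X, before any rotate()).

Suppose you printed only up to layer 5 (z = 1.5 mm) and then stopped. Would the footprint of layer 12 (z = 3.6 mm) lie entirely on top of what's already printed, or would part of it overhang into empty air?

Compare the two slices. At z = 1.5: the r=4.5 cylinder contributes a regular 16-gon of circumradius 4.5 (area = (16/2)·4.500²·sin(360°/16) = 61.99 mm²); the cube at (4.5, 7.5) (footprint 27×4.5) is included at this height (area 121.50 mm²); the 12.5×12.5 cube at (6.5, 5.5) contributes its full rectangle (area 156.25 mm²); the cube at (6, 8.5) is present — its section is the full 6×30 rectangle (area 180.00 mm²); Subtracting the remaining from the first: starting from the r=4.5 cylinder (61.99 mm²), the 27×4.5 cube at (4.5, 7.5) misses the remaining region (no effect); the 12.5×12.5 cube at (6.5, 5.5) misses the remaining region (no effect); the 6×30 cube at (6, 8.5) misses the remaining region (no effect) — area = 61.99 mm². At z = 3.6: the cylinder: section is a regular 16-gon, circumradius r=4.5 (area = (16/2)·4.500²·sin(360°/16) = 61.99 mm²); the cube at (4.5, 7.5) is present — its section is the full 27×4.5 rectangle (area 121.50 mm²); the cube at (6.5, 5.5) is present — its section is the full 12.5×12.5 rectangle (area 156.25 mm²); the cube at (6, 8.5) is present — its section is the full 6×30 rectangle (area 180.00 mm²); Taking the first minus the rest: starting from the r=4.5 cylinder (61.99 mm²), the 27×4.5 cube at (4.5, 7.5) misses the remaining region (no effect); the 12.5×12.5 cube at (6.5, 5.5) misses the remaining region (no effect); the 6×30 cube at (6, 8.5) misses the remaining region (no effect) — area = 61.99 mm². Checking containment: the cross-section at z = 3.6 is a subset of the cross-section at z = 1.5.

entirely on top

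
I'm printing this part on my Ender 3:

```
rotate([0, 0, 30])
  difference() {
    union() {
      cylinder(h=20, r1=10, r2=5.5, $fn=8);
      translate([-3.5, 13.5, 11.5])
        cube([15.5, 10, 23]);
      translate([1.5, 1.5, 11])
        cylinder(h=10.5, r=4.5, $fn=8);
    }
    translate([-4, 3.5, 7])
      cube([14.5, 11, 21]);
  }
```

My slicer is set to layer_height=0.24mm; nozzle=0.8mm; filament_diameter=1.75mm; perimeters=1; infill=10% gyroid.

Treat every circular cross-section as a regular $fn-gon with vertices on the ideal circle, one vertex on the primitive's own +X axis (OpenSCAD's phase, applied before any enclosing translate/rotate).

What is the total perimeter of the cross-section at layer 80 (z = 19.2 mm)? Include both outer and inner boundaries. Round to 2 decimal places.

86.24 mm

At z = 19.2 mm: the cone: at t=0.960 of its height the radius interpolates to r₁+(r₂−r₁)t = 5.680, giving a regular 8-gon of that circumradius (perimeter = 2·8·5.680·sin(180°/8) = 34.78 mm); the cube at (-3.5, 13.5) (footprint 15.5×10) is included at this height (perimeter 51.00 mm); the cylinder at (1.5, 1.5): section is a regular 8-gon, circumradius r=4.5 (perimeter = 2·8·4.500·sin(180°/8) = 27.55 mm); Combining (union): the regions partially overlap (shared area 50.84 mm²), so the edge portions inside another operand are dropped and the merged outline is re-measured after clipping — boundary = 87.22 mm; the 14.5×11 cube at (-4, 3.5) contributes its full rectangle (perimeter 51.00 mm); Subtracting the remaining from the first: starting from that combined region, the 14.5×11 cube at (-4, 3.5) partially overlaps it — only the 28.89 mm² overlap (of its 159.50 mm²) is removed, clipping the outline — boundary = 86.24 mm; (whole slice rotated 30° about Z — lengths, areas and connectivity unchanged). Overall, the cross-section has 2 separate islands. Total boundary length (outer) = 86.24 mm.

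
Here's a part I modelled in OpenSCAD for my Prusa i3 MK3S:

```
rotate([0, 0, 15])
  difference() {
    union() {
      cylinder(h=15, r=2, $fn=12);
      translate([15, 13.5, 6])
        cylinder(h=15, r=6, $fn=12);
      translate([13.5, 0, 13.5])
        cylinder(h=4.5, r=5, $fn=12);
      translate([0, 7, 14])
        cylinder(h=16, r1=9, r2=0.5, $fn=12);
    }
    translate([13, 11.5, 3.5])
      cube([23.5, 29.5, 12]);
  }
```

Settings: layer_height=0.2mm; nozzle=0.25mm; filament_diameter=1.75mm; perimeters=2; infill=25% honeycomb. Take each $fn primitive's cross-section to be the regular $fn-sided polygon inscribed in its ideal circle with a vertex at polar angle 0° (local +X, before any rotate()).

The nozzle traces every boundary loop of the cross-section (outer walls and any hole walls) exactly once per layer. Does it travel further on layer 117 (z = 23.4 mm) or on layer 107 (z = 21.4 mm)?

layer 107 (z = 21.4 mm)

Layer 117 (z = 23.4): the cylinder is absent (z outside [0, 15]); the cylinder at (15, 13.5) is absent (z outside [6, 21]); the cylinder at (13.5, 0) does not reach this height (z outside [13.5, 18]); the cone at (0, 7): at t=0.587 of its height the radius interpolates to r₁+(r₂−r₁)t = 4.006, giving a regular 12-gon of that circumradius (perimeter = 2·12·4.006·sin(180°/12) = 24.89 mm); Merging all regions: only the cone at (0, 7) is present, so the union is just that shape — boundary = 24.89 mm; the cube at (13, 11.5) does not reach this height (z outside [3.5, 15.5]); Subtracting the remaining from the first: none of the subtracted shapes is present at this height, so that combined region is unchanged — boundary = 24.89 mm; (rotated 15° about Z; rotation is an isometry so areas/perimeters/island counts are preserved). So its perimeter = 24.89 mm. Layer 107 (z = 21.4): the cylinder does not reach this height (z outside [0, 15]); the cylinder at (15, 13.5) is not intersected at this z (z outside [6, 21]); the cylinder at (13.5, 0) is absent (z outside [13.5, 18]); the cone at (0, 7): at t=0.462 of its height the radius interpolates to r₁+(r₂−r₁)t = 5.069, giving a regular 12-gon of that circumradius (perimeter = 2·12·5.069·sin(180°/12) = 31.49 mm); Combining (union): only the cone at (0, 7) is present, so the union is just that shape — boundary = 31.49 mm; the cube at (13, 11.5) is absent (z outside [3.5, 15.5]); Taking the first minus the rest: none of the subtracted shapes is present at this height, so the result so far is unchanged — boundary = 31.49 mm; (rotated 15° about Z; rotation is an isometry so areas/perimeters/island counts are preserved). So its perimeter = 31.49 mm. Layer 107 is larger (31.49 vs 24.89 mm).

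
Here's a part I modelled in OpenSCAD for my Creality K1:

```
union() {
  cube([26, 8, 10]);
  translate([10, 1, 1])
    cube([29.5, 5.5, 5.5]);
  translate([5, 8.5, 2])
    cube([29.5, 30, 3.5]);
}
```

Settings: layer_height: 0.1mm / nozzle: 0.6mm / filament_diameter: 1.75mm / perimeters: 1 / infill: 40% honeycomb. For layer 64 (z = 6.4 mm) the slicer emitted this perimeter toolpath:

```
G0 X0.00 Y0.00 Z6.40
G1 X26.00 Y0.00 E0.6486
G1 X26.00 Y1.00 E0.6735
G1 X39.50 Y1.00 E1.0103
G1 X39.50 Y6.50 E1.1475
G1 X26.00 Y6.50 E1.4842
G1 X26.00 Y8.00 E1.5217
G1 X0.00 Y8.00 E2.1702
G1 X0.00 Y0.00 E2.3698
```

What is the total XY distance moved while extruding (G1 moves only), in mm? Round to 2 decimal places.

Sum the Euclidean lengths of each G1 segment: total = 95.00 mm.

95.00 mm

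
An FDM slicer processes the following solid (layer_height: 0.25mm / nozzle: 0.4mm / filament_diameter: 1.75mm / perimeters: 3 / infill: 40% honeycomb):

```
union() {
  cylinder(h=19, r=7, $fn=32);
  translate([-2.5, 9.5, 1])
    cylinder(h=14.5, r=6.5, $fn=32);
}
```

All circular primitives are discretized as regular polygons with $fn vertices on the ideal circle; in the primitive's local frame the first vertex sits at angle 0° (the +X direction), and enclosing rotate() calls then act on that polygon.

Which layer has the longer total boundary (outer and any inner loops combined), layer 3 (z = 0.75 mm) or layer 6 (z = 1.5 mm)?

Layer 3 (z = 0.75): the r=7 cylinder gives a regular 32-gon of circumradius 7 (constant along its height) (perimeter = 2·32·7.000·sin(180°/32) = 43.91 mm); the cylinder at (-2.5, 9.5) does not reach this height (z outside [1, 15.5]); Taking the union: only the r=7 cylinder is present, so the union is just that shape — boundary = 43.91 mm. So its perimeter = 43.91 mm. Layer 6 (z = 1.5): the r=7 cylinder contributes a regular 32-gon of circumradius 7 (perimeter = 2·32·7.000·sin(180°/32) = 43.91 mm); the r=6.5 cylinder at (-2.5, 9.5) contributes a regular 32-gon of circumradius 6.5 (perimeter = 2·32·6.500·sin(180°/32) = 40.78 mm); Merging all regions: the regions partially overlap (shared area 22.93 mm²), so the edge portions inside another operand are dropped and the merged outline is re-measured after clipping — boundary = 64.42 mm. So its perimeter = 64.42 mm. Layer 6 is larger (64.42 vs 43.91 mm).

layer 6 (z = 1.5 mm)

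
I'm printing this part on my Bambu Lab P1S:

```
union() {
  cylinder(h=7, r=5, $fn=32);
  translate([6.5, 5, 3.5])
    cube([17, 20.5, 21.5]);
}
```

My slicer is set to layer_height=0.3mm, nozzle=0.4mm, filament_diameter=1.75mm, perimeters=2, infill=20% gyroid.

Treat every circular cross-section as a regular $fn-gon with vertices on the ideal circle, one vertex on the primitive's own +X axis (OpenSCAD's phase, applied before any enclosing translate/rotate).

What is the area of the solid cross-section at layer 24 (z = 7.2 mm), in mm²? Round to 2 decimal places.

At z = 7.2 mm: the cylinder is absent (z outside [0, 7]); the cube at (6.5, 5) is present — its section is the full 17×20.5 rectangle (area 348.50 mm²); Combining (union): only the 17×20.5 cube at (6.5, 5) is present, so the union is just that shape — area = 348.50 mm². Overall, the cross-section is a single solid region. Net area = 348.50 mm².

348.50 mm²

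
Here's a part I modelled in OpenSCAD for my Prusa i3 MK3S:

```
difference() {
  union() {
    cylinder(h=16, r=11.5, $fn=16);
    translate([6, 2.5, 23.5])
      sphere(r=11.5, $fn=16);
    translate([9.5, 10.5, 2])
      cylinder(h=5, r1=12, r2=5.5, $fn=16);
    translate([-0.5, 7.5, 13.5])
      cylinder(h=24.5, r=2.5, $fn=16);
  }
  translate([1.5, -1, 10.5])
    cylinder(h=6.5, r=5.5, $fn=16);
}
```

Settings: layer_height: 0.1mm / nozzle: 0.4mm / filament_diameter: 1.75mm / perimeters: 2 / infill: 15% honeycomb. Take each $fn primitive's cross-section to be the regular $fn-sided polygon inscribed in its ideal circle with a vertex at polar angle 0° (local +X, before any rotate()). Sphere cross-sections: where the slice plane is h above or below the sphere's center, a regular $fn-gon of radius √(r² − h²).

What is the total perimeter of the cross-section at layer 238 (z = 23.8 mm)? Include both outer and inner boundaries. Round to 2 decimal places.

At z = 23.8 mm: the cylinder is absent (z outside [0, 16]); the r=11.5 sphere at (6, 2.5) slices to a regular 16-gon of circumradius 11.496 (√(r²−h²) with h=0.3 from center) (perimeter = 2·16·11.496·sin(180°/16) = 71.77 mm); the cone at (9.5, 10.5) is not intersected at this z (z outside [2, 7]); the cylinder at (-0.5, 7.5): section is a regular 16-gon, circumradius r=2.5 (perimeter = 2·16·2.500·sin(180°/16) = 15.61 mm); Taking the union: the r=2.5 cylinder at (-0.5, 7.5) lies entirely inside the r=11.5 sphere at (6, 2.5), so the union is just the r=11.5 sphere at (6, 2.5) — boundary = 71.77 mm; the cylinder at (1.5, -1) is not intersected at this z (z outside [10.5, 17]); Subtracting the remaining from the first: none of the subtracted shapes is present at this height, so that combined region is unchanged — boundary = 71.77 mm. Overall, the cross-section is a single solid region. Total boundary length (outer) = 71.77 mm.

71.77 mm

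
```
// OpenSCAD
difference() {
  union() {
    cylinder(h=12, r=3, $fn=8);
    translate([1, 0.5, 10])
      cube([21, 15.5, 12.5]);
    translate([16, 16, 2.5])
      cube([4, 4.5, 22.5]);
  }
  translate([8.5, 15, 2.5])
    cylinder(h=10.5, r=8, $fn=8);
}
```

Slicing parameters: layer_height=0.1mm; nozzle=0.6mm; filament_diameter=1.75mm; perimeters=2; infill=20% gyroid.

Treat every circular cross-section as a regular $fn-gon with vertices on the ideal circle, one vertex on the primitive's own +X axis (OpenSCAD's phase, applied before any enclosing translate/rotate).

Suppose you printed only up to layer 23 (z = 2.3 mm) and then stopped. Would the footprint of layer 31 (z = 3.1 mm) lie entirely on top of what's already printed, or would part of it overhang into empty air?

part overhangs

Compare the two slices. At z = 2.3: the r=3 cylinder contributes a regular 8-gon of circumradius 3 (area = (8/2)·3.000²·sin(360°/8) = 25.46 mm²); the cube at (1, 0.5) does not reach this height (z outside [10, 22.5]); the cube at (16, 16) is not intersected at this z (z outside [2.5, 25]); Combining (union): only the r=3 cylinder is present, so the union is just that shape — area = 25.46 mm²; the cylinder at (8.5, 15) does not reach this height (z outside [2.5, 13]); Taking the first minus the rest: none of the subtracted shapes is present at this height, so the result so far is unchanged — area = 25.46 mm². At z = 3.1: the cylinder: section is a regular 8-gon, circumradius r=3 (area = (8/2)·3.000²·sin(360°/8) = 25.46 mm²); the cube at (1, 0.5) is absent (z outside [10, 22.5]); the cube at (16, 16) is present — its section is the full 4×4.5 rectangle (area 18.00 mm²); Merging all regions: the 2 present regions are separate (no shared area or edge), so areas and boundary lengths simply add and each stays a separate island — area = 43.46 mm²; the r=8 cylinder at (8.5, 15) gives a regular 8-gon of circumradius 8 (constant along its height) (area = (8/2)·8.000²·sin(360°/8) = 181.02 mm²); Subtracting the remaining from the first: starting from that combined region (43.46 mm²), the r=8 cylinder at (8.5, 15) partially overlaps it — only the 0.01 mm² overlap (of its 181.02 mm²) is removed, clipping the outline — area = 43.45 mm². Checking containment: at z = 3.1 the cross-section extends beyond the z = 2.3 cross-section by about 17.99 mm².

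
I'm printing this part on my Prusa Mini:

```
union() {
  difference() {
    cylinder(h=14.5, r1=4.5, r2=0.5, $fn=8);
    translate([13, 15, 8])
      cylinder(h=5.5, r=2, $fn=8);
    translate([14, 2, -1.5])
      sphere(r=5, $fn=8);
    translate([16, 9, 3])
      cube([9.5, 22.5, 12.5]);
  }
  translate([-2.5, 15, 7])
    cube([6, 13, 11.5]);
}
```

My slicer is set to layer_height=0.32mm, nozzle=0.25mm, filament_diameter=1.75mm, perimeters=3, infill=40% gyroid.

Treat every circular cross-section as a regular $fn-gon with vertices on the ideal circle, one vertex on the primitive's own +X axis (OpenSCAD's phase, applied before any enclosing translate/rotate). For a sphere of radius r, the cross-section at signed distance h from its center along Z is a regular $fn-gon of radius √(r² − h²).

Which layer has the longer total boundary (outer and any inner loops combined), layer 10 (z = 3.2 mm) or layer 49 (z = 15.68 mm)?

Layer 10 (z = 3.2): the cone (r1=4.5→r2=0.5) has section circumradius 3.617 here — a regular 8-gon (perimeter = 2·8·3.617·sin(180°/8) = 22.15 mm); the cylinder at (13, 15) does not reach this height (z outside [8, 13.5]); the sphere at (14, 2): section is a regular 8-gon, circumradius = √(r²−h²) = √(5²−4.7²) = 1.706 (perimeter = 2·8·1.706·sin(180°/8) = 10.44 mm); the cube at (16, 9) (footprint 9.5×22.5) is included at this height (perimeter 64.00 mm); Taking the first minus the rest: starting from the cone, the r=5 sphere at (14, 2) misses the remaining region (no effect); the 9.5×22.5 cube at (16, 9) misses the remaining region (no effect) — boundary = 22.15 mm; the cube at (-2.5, 15) does not reach this height (z outside [7, 18.5]); Taking the union: only the result so far is present, so the union is just that shape — boundary = 22.15 mm. So its perimeter = 22.15 mm. Layer 49 (z = 15.68): the cone is not intersected at this z (z outside [0, 14.5]); the cylinder at (13, 15) is absent (z outside [8, 13.5]); the sphere at (14, 2) is absent (|z−center|=17.180 > r=5); the cube at (16, 9) does not reach this height (z outside [3, 15.5]); Subtracting the remaining from the first: the first operand is absent here, so nothing remains; the cube at (-2.5, 15) is present — its section is the full 6×13 rectangle (perimeter 38.00 mm); Taking the union: only the 6×13 cube at (-2.5, 15) is present, so the union is just that shape — boundary = 38.00 mm. So its perimeter = 38.00 mm. Layer 49 is larger (38.00 vs 22.15 mm).

layer 49 (z = 15.68 mm)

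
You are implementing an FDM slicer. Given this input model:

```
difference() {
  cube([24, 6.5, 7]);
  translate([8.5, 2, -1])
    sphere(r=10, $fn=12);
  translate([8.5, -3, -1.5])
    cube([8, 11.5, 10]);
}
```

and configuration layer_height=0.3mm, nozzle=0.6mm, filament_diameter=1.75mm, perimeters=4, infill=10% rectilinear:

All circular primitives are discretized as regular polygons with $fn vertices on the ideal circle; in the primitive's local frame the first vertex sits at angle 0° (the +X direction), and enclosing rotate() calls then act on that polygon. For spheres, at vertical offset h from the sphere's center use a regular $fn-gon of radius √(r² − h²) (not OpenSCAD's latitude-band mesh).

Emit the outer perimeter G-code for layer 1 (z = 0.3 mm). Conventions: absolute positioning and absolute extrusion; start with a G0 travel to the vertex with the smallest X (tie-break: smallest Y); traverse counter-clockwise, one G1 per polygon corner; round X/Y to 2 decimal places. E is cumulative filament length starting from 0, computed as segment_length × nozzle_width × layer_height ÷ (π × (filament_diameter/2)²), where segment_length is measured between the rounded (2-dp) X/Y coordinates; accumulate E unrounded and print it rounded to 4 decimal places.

At z = 0.3 mm: the cube is present — its section is the full 24×6.5 rectangle; the sphere at (8.5, 2): section is a regular 12-gon, circumradius = √(r²−h²) = √(10²−1.3²) = 9.915; the cube at (8.5, -3) (footprint 8×11.5) is included at this height; After the difference (first − rest): starting from the 24×6.5 cube, the r=10 sphere at (8.5, 2) partially overlaps it — only the 116.45 mm² overlap (of its 294.93 mm²) is removed, clipping the outline; the 8×11.5 cube at (8.5, -3) misses the remaining region (no effect) — 1 connected region. The outline is a single polygon with 5 vertices. Extrusion per mm of travel: 0.6 × 0.3 / (π × 0.875²) = 0.074835. Accumulating E over each segment gives final E = 1.9563.

G0 X17.21 Y6.50 Z0.30
G1 X18.42 Y2.00 E0.3487
G1 X17.88 Y0.00 E0.5038
G1 X24.00 Y0.00 E0.9617
G1 X24.00 Y6.50 E1.4482
G1 X17.21 Y6.50 E1.9563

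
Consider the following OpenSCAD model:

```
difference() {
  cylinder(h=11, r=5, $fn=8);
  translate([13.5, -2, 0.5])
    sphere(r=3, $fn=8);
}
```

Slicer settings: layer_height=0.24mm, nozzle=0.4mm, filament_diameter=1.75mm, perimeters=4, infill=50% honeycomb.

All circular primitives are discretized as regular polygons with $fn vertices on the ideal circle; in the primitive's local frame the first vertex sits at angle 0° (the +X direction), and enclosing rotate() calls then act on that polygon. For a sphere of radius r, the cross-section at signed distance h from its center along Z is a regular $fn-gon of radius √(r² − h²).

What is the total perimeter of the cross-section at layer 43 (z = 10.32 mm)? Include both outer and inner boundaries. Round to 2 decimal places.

30.61 mm

At z = 10.32 mm: the r=5 cylinder contributes a regular 8-gon of circumradius 5 (perimeter = 2·8·5.000·sin(180°/8) = 30.61 mm); the sphere at (13.5, -2) is not intersected at this z (|z−center|=9.820 > r=3); Subtracting the remaining from the first: none of the subtracted shapes is present at this height, so the r=5 cylinder is unchanged — boundary = 30.61 mm. Overall, the cross-section is a single solid region. Total boundary length (outer) = 30.61 mm.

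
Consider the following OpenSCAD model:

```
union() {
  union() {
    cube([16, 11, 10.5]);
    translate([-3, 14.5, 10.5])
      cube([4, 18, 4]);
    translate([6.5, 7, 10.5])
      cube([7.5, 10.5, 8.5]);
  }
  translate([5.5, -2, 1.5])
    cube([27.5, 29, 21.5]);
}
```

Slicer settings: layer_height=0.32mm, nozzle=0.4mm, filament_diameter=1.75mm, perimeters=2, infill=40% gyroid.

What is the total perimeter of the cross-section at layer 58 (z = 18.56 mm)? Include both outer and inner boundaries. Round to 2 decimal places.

113.00 mm

At z = 18.56 mm: the cube does not reach this height (z outside [0, 10.5]); the cube at (-3, 14.5) is absent (z outside [10.5, 14.5]); the cube at (6.5, 7) is present — its section is the full 7.5×10.5 rectangle (perimeter 36.00 mm); Combining (union): only the 7.5×10.5 cube at (6.5, 7) is present, so the union is just that shape — boundary = 36.00 mm; the cube at (5.5, -2) is present — its section is the full 27.5×29 rectangle (perimeter 113.00 mm); Combining (union): that combined region lies entirely inside the 27.5×29 cube at (5.5, -2), so the union is just the 27.5×29 cube at (5.5, -2) — boundary = 113.00 mm. Overall, the cross-section is a single solid region. Total boundary length (outer) = 113.00 mm.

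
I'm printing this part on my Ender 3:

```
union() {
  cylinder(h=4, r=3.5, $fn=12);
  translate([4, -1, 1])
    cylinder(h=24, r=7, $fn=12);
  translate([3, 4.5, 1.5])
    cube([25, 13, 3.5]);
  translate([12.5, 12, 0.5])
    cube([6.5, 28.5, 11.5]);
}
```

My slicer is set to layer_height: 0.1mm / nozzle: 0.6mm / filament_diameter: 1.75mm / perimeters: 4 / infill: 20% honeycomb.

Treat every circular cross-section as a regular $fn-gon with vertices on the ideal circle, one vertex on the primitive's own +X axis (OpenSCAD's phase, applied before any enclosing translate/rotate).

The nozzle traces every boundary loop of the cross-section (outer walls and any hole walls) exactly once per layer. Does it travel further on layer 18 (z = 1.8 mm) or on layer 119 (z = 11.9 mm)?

layer 18 (z = 1.8 mm)

Layer 18 (z = 1.8): the cylinder: section is a regular 12-gon, circumradius r=3.5 (perimeter = 2·12·3.500·sin(180°/12) = 21.74 mm); the r=7 cylinder at (4, -1) contributes a regular 12-gon of circumradius 7 (perimeter = 2·12·7.000·sin(180°/12) = 43.48 mm); the cube at (3, 4.5) (footprint 25×13) is included at this height (perimeter 76.00 mm); the 6.5×28.5 cube at (12.5, 12) contributes its full rectangle (perimeter 70.00 mm); Taking the union: the regions partially overlap (shared area 75.08 mm²), so the edge portions inside another operand are dropped and the merged outline is re-measured after clipping — boundary = 154.33 mm. So its perimeter = 154.33 mm. Layer 119 (z = 11.9): the cylinder does not reach this height (z outside [0, 4]); the cylinder at (4, -1): section is a regular 12-gon, circumradius r=7 (perimeter = 2·12·7.000·sin(180°/12) = 43.48 mm); the cube at (3, 4.5) is absent (z outside [1.5, 5]); the cube at (12.5, 12) is present — its section is the full 6.5×28.5 rectangle (perimeter 70.00 mm); Taking the union: the 2 present regions are separate (no shared area or edge), so areas and boundary lengths simply add and each stays a separate island — boundary = 113.48 mm. So its perimeter = 113.48 mm. Layer 18 is larger (154.33 vs 113.48 mm).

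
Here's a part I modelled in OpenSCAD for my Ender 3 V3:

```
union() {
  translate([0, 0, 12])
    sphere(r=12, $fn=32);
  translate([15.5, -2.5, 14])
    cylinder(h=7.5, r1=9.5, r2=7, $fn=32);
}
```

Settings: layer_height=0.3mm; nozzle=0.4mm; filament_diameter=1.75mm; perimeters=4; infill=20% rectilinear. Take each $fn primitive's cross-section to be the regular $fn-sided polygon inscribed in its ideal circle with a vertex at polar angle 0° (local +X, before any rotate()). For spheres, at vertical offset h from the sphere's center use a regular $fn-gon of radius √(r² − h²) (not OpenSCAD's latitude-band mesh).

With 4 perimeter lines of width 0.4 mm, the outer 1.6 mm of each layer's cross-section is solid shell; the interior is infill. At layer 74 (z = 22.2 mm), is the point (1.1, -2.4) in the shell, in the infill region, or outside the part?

At z = 22.2 mm: the sphere: section is a regular 32-gon, circumradius = √(r²−h²) = √(12²−10.2²) = 6.321; the cone at (15.5, -2.5) does not reach this height (z outside [14, 21.5]); Combining (union): only the r=12 sphere is present, so the union is just that shape — 1 connected region. Overall, the cross-section is a single solid region. The nearest boundary edge runs (2.42, -5.84)→(3.51, -5.26); distance from the point to it = 3.66 mm. The point is inside the cross-section and 3.66 mm from the nearest boundary — more than the 1.6 mm shell width (4 × 0.4), so it's in the infill interior.

infill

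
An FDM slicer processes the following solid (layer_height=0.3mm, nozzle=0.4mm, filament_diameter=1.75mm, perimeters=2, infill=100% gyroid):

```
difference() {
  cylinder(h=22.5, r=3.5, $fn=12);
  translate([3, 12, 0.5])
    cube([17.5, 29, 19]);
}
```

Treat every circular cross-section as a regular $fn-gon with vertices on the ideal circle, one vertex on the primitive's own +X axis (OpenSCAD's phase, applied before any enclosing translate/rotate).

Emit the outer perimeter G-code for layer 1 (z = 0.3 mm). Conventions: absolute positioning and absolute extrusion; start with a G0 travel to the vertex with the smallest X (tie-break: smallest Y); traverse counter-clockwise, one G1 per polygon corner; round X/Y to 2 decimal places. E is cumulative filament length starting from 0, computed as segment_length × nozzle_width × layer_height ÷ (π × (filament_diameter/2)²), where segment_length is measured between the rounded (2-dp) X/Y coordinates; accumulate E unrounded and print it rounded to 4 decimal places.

At z = 0.3 mm: the r=3.5 cylinder gives a regular 12-gon of circumradius 3.5 (constant along its height); the cube at (3, 12) does not reach this height (z outside [0.5, 19.5]); After the difference (first − rest): none of the subtracted shapes is present at this height, so the r=3.5 cylinder is unchanged — 1 connected region. The outline is a single polygon with 12 vertices. Extrusion per mm of travel: 0.4 × 0.3 / (π × 0.875²) = 0.049890. Accumulating E over each segment gives final E = 1.0845.

G0 X-3.50 Y0.00 Z0.30
G1 X-3.03 Y-1.75 E0.0904
G1 X-1.75 Y-3.03 E0.1807
G1 X0.00 Y-3.50 E0.2711
G1 X1.75 Y-3.03 E0.3615
G1 X3.03 Y-1.75 E0.4518
G1 X3.50 Y0.00 E0.5422
G1 X3.03 Y1.75 E0.6326
G1 X1.75 Y3.03 E0.7229
G1 X0.00 Y3.50 E0.8133
G1 X-1.75 Y3.03 E0.9037
G1 X-3.03 Y1.75 E0.9941
G1 X-3.50 Y0.00 E1.0845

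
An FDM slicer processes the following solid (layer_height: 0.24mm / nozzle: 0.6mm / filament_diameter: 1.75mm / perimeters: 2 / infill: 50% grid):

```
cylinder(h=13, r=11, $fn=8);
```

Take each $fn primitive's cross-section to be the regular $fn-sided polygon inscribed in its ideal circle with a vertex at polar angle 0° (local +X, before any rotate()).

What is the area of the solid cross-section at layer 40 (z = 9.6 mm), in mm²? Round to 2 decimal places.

342.24 mm²

At z = 9.6 mm: the r=11 cylinder gives a regular 8-gon of circumradius 11 (constant along its height) (area = (8/2)·11.000²·sin(360°/8) = 342.24 mm²). Overall, the cross-section is a single solid region. Net area = 342.24 mm².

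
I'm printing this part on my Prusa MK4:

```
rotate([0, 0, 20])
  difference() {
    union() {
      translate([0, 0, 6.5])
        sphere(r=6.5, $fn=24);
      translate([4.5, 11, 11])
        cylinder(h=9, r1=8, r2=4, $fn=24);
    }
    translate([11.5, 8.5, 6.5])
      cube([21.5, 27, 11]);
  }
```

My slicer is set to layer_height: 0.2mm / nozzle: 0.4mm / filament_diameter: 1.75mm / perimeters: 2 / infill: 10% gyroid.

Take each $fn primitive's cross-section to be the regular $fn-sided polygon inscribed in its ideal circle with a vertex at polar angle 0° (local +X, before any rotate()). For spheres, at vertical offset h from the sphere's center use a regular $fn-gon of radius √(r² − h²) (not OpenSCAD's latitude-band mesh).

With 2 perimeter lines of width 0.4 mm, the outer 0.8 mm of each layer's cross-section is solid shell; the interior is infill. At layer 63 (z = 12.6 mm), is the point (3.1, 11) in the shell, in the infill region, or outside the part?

At z = 12.6 mm: the sphere: section is a regular 24-gon, circumradius = √(r²−h²) = √(6.5²−6.1²) = 2.245; the cone at (4.5, 11) contributes a regular 24-gon of circumradius 7.289 (interpolated between r1=8 and r2=4 at t=0.178); Combining (union): the 2 present regions are separate (no shared area or edge), so areas and boundary lengths simply add and each stays a separate island — 2 connected regions; the 21.5×27 cube at (11.5, 8.5) contributes its full rectangle; Taking the first minus the rest: starting from the result so far, the 21.5×27 cube at (11.5, 8.5) partially overlaps it — only the 0.63 mm² overlap (of its 580.50 mm²) is removed, clipping the outline — 2 connected regions; (rotated 20° about Z; rotation is an isometry so areas/perimeters/island counts are preserved). Overall, the cross-section has 2 separate islands. Undo the 20° rotation: the query point maps to (6.675, 9.276) in the un-rotated model frame. The nearest boundary edge runs (10.81, 7.36)→(9.65, 5.85); distance from the point to it = 4.45 mm. (Shell/infill is judged within the island containing the point — the largest one.) The point is inside the cross-section and 4.45 mm from the nearest boundary — more than the 0.8 mm shell width (2 × 0.4), so it's in the infill interior.

infill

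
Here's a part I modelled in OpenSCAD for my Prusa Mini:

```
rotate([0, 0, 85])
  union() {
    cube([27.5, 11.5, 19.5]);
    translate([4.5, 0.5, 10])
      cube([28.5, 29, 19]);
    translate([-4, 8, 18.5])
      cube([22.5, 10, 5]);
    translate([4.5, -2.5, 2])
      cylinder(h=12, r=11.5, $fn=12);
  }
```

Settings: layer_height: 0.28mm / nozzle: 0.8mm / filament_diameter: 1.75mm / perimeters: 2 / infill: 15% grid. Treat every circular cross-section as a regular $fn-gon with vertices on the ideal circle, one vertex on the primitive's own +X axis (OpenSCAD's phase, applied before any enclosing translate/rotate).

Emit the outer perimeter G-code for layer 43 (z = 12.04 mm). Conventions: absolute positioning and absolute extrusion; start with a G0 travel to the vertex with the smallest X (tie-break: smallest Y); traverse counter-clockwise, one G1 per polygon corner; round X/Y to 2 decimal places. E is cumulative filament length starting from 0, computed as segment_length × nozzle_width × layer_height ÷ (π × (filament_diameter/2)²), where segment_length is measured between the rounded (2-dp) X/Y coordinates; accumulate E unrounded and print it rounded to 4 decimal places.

At z = 12.04 mm: the cube is present — its section is the full 27.5×11.5 rectangle; the cube at (4.5, 0.5) is present — its section is the full 28.5×29 rectangle; the cube at (-4, 8) is absent (z outside [18.5, 23.5]); the r=11.5 cylinder at (4.5, -2.5) contributes a regular 12-gon of circumradius 11.5; Combining (union): the regions partially overlap (shared area 362.06 mm²), so overlapping operands fuse into one piece — 1 connected region; (rotated 85° about Z; rotation is an isometry so areas/perimeters/island counts are preserved). The outline is a single polygon with 18 vertices. Extrusion per mm of travel: 0.8 × 0.28 / (π × 0.875²) = 0.093128. Accumulating E over each segment gives final E = 14.2882.

G0 X-29.00 Y7.05 Z12.04
G1 X-11.06 Y5.49 E1.6770
G1 X-11.46 Y1.00 E2.0968
G1 X-7.76 Y0.68 E2.4427
G1 X-7.54 Y-0.60 E2.5636
G1 X-3.71 Y-5.16 E3.1182
G1 X1.88 Y-7.19 E3.6721
G1 X7.74 Y-6.16 E4.2262
G1 X12.30 Y-2.33 E4.7808
G1 X14.34 Y3.26 E5.3349
G1 X13.31 Y9.13 E5.8899
G1 X9.48 Y13.69 E6.4445
G1 X3.88 Y15.72 E6.9993
G1 X1.34 Y15.27 E7.2395
G1 X2.40 Y27.40 E8.3734
G1 X1.90 Y27.44 E8.4202
G1 X2.38 Y32.92 E8.9324
G1 X-26.51 Y35.45 E11.6332
G1 X-29.00 Y7.05 E14.2882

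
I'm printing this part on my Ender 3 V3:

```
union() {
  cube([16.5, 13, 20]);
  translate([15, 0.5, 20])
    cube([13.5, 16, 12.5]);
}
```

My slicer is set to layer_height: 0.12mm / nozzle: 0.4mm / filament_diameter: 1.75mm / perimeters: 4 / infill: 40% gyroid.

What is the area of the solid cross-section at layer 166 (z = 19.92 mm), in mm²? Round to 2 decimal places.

At z = 19.92 mm: the cube is present — its section is the full 16.5×13 rectangle (area 214.50 mm²); the cube at (15, 0.5) is not intersected at this z (z outside [20, 32.5]); Taking the union: only the 16.5×13 cube is present, so the union is just that shape — area = 214.50 mm². Overall, the cross-section is a single solid region. Net area = 214.50 mm².

214.50 mm²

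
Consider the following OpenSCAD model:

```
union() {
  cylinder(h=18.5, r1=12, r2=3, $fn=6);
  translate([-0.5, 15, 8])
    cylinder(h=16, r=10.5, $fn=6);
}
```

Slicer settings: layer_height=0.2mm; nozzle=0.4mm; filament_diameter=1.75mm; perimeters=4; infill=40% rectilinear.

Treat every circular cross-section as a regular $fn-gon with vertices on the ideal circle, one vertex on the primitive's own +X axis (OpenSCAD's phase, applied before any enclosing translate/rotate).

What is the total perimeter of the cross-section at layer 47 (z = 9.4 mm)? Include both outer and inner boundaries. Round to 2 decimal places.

90.89 mm

At z = 9.4 mm: the cone (r1=12→r2=3) has section circumradius 7.427 here — a regular 6-gon (perimeter = 2·6·7.427·sin(180°/6) = 44.56 mm); the r=10.5 cylinder at (-0.5, 15) contributes a regular 6-gon of circumradius 10.5 (perimeter = 2·6·10.500·sin(180°/6) = 63.00 mm); Combining (union): the regions partially overlap (shared area 4.06 mm²), so the edge portions inside another operand are dropped and the merged outline is re-measured after clipping — boundary = 90.89 mm. Overall, the cross-section is a single solid region. Total boundary length (outer) = 90.89 mm.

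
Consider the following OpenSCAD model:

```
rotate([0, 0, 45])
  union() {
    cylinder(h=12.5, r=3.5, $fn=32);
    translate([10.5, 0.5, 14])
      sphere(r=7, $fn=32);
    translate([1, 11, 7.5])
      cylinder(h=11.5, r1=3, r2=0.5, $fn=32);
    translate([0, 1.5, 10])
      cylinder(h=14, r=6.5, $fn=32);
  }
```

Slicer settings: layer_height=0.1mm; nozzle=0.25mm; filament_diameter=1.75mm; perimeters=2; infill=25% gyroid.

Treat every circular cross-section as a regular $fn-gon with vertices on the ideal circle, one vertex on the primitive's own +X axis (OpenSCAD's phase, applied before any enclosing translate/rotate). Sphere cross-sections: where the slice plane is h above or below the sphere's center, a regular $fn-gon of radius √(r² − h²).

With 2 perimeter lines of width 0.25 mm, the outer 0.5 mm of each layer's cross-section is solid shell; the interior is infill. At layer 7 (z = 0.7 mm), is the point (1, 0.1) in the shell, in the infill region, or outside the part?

At z = 0.7 mm: the cylinder: section is a regular 32-gon, circumradius r=3.5; the sphere at (10.5, 0.5) is not intersected at this z (|z−center|=13.300 > r=7); the cone at (1, 11) is not intersected at this z (z outside [7.5, 19]); the cylinder at (0, 1.5) does not reach this height (z outside [10, 24]); Taking the union: only the r=3.5 cylinder is present, so the union is just that shape — 1 connected region; (whole slice rotated 45° about Z — lengths, areas and connectivity unchanged). Overall, the cross-section is a single solid region. Undo the 45° rotation: the query point maps to (0.778, -0.636) in the un-rotated model frame. The nearest boundary edge runs (2.47, -2.47)→(2.91, -1.94); distance from the point to it = 2.48 mm. The point is inside the cross-section and 2.48 mm from the nearest boundary — more than the 0.5 mm shell width (2 × 0.25), so it's in the infill interior.

infill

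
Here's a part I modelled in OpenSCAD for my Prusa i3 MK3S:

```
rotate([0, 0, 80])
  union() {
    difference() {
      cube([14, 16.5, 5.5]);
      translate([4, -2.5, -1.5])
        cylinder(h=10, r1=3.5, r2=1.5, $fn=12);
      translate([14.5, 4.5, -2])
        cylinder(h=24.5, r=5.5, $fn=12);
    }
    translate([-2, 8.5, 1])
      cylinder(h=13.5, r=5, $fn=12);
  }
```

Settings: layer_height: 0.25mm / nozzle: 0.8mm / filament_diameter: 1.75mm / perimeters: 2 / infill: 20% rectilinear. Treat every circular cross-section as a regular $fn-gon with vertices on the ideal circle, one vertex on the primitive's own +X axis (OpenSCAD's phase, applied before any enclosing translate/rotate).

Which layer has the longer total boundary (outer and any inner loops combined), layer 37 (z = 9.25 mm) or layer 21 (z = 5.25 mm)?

Layer 37 (z = 9.25): the cube does not reach this height (z outside [0, 5.5]); the cone at (4, -2.5) is not intersected at this z (z outside [-1.5, 8.5]); the r=5.5 cylinder at (14.5, 4.5) gives a regular 12-gon of circumradius 5.5 (constant along its height) (perimeter = 2·12·5.500·sin(180°/12) = 34.16 mm); After the difference (first − rest): the first operand is absent here, so nothing remains; the r=5 cylinder at (-2, 8.5) contributes a regular 12-gon of circumradius 5 (perimeter = 2·12·5.000·sin(180°/12) = 31.06 mm); Taking the union: only the r=5 cylinder at (-2, 8.5) is present, so the union is just that shape — boundary = 31.06 mm; (whole slice rotated 80° about Z — lengths, areas and connectivity unchanged). So its perimeter = 31.06 mm. Layer 21 (z = 5.25): the 14×16.5 cube contributes its full rectangle (perimeter 61.00 mm); the cone at (4, -2.5): at t=0.675 of its height the radius interpolates to r₁+(r₂−r₁)t = 2.150, giving a regular 12-gon of that circumradius (perimeter = 2·12·2.150·sin(180°/12) = 13.36 mm); the r=5.5 cylinder at (14.5, 4.5) contributes a regular 12-gon of circumradius 5.5 (perimeter = 2·12·5.500·sin(180°/12) = 34.16 mm); Subtracting the remaining from the first: starting from the 14×16.5 cube, the cone at (4, -2.5) misses the remaining region (no effect); the r=5.5 cylinder at (14.5, 4.5) partially overlaps it — only the 38.64 mm² overlap (of its 90.75 mm²) is removed, clipping the outline — boundary = 61.97 mm; the cylinder at (-2, 8.5): section is a regular 12-gon, circumradius r=5 (perimeter = 2·12·5.000·sin(180°/12) = 31.06 mm); Combining (union): the regions partially overlap (shared area 18.57 mm²), so the edge portions inside another operand are dropped and the merged outline is re-measured after clipping — boundary = 72.71 mm; (rotated 80° about Z; rotation is an isometry so areas/perimeters/island counts are preserved). So its perimeter = 72.71 mm. Layer 21 is larger (72.71 vs 31.06 mm).

layer 21 (z = 5.25 mm)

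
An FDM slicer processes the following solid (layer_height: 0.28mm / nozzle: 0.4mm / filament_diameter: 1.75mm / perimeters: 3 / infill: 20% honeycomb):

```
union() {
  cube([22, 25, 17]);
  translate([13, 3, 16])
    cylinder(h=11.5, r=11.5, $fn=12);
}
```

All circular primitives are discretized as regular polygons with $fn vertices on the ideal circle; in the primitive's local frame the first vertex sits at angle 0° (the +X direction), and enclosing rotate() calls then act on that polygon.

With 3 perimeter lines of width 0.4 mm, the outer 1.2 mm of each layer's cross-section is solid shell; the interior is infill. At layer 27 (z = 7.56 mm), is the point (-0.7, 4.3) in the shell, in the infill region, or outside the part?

outside

At z = 7.56 mm: the cube (footprint 22×25) is included at this height; the cylinder at (13, 3) is not intersected at this z (z outside [16, 27.5]); Merging all regions: only the 22×25 cube is present, so the union is just that shape — 1 connected region. Overall, the cross-section is a single solid region. The nearest boundary edge runs (0.00, 25.00)→(0.00, 0.00); distance from the point to it = 0.70 mm. The point is not inside any of the regions above, so it lies outside the cross-section (0.70 mm from the nearest boundary).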